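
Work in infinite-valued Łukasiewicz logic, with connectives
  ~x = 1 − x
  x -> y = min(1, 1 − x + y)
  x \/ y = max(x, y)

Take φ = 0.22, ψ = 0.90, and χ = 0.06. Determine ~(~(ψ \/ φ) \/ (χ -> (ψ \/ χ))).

0.00

ψ \/ φ = max(0.90, 0.22) = 0.90
~(ψ \/ φ) = 1 − 0.90 = 0.10
ψ \/ χ = max(0.90, 0.06) = 0.90
χ -> (ψ \/ χ) = min(1, 1 − 0.06 + 0.90) = min(1, 1.84) = 1.00
~(ψ \/ φ) \/ (χ -> (ψ \/ χ)) = max(0.10, 1.00) = 1.00
~(~(ψ \/ φ) \/ (χ -> (ψ \/ χ))) = 1 − 1.00 = 0.00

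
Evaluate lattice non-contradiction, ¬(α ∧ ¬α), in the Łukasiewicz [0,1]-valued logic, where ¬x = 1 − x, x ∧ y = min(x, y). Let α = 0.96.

0.96

¬α = 1 − 0.96 = 0.04
α ∧ ¬α = min(0.96, 0.04) = 0.04
¬(α ∧ ¬α) = 1 − 0.04 = 0.96
(The value 0.96 < 1 shows this instance is not satisfied; not a Ł∞-tautology — its value is 1 − min(a, 1−a).)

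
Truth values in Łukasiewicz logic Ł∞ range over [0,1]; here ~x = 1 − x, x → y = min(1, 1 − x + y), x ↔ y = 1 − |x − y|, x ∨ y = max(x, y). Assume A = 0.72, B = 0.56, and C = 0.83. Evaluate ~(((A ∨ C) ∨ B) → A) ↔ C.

0.28

A ∨ C = max(0.72, 0.83) = 0.83
(A ∨ C) ∨ B = max(0.83, 0.56) = 0.83
((A ∨ C) ∨ B) → A = min(1, 1 − 0.83 + 0.72) = min(1, 0.89) = 0.89
~(((A ∨ C) ∨ B) → A) = 1 − 0.89 = 0.11
~(((A ∨ C) ∨ B) → A) ↔ C = 1 − |0.11 − 0.83| = 1 − 0.72 = 0.28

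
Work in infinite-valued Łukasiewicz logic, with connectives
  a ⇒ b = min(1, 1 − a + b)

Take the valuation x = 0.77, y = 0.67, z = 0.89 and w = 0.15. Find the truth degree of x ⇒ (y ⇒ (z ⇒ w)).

0.82

z ⇒ w = min(1, 1 − 0.89 + 0.15) = min(1, 0.26) = 0.26
y ⇒ (z ⇒ w) = min(1, 1 − 0.67 + 0.26) = min(1, 0.59) = 0.59
x ⇒ (y ⇒ (z ⇒ w)) = min(1, 1 − 0.77 + 0.59) = min(1, 0.82) = 0.82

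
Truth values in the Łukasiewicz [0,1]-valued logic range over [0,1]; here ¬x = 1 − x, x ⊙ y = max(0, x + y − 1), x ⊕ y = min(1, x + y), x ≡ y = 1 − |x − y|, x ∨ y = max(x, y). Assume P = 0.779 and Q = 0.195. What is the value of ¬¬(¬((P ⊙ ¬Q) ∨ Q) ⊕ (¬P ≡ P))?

¬Q = 1 − 0.195 = 0.805
P ⊙ ¬Q = max(0, 0.779 + 0.805 − 1) = max(0, 0.584) = 0.584
(P ⊙ ¬Q) ∨ Q = max(0.584, 0.195) = 0.584
¬((P ⊙ ¬Q) ∨ Q) = 1 − 0.584 = 0.416
¬P = 1 − 0.779 = 0.221
¬P ≡ P = 1 − |0.221 − 0.779| = 1 − 0.558 = 0.442
¬((P ⊙ ¬Q) ∨ Q) ⊕ (¬P ≡ P) = min(1, 0.416 + 0.442) = min(1, 0.858) = 0.858
¬(¬((P ⊙ ¬Q) ∨ Q) ⊕ (¬P ≡ P)) = 1 − 0.858 = 0.142
¬¬(¬((P ⊙ ¬Q) ∨ Q) ⊕ (¬P ≡ P)) = 1 − 0.142 = 0.858

0.858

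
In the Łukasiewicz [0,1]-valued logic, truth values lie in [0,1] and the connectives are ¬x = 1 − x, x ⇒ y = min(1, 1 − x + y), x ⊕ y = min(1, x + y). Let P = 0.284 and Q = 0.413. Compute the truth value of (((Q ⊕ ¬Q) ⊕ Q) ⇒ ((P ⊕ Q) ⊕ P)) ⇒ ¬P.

¬Q = 1 − 0.413 = 0.587
Q ⊕ ¬Q = min(1, 0.413 + 0.587) = min(1, 1.000) = 1.000
(Q ⊕ ¬Q) ⊕ Q = min(1, 1.000 + 0.413) = min(1, 1.413) = 1.000
P ⊕ Q = min(1, 0.284 + 0.413) = min(1, 0.697) = 0.697
(P ⊕ Q) ⊕ P = min(1, 0.697 + 0.284) = min(1, 0.981) = 0.981
((Q ⊕ ¬Q) ⊕ Q) ⇒ ((P ⊕ Q) ⊕ P) = min(1, 1 − 1.000 + 0.981) = min(1, 0.981) = 0.981
¬P = 1 − 0.284 = 0.716
(((Q ⊕ ¬Q) ⊕ Q) ⇒ ((P ⊕ Q) ⊕ P)) ⇒ ¬P = min(1, 1 − 0.981 + 0.716) = min(1, 0.735) = 0.735

0.735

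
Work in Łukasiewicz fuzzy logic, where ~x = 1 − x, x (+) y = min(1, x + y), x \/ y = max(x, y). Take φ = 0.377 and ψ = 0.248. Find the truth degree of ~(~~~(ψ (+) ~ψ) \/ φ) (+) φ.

~ψ = 1 − 0.248 = 0.752
ψ (+) ~ψ = min(1, 0.248 + 0.752) = min(1, 1.000) = 1.000
~(ψ (+) ~ψ) = 1 − 1.000 = 0.000
~~(ψ (+) ~ψ) = 1 − 0.000 = 1.000
~~~(ψ (+) ~ψ) = 1 − 1.000 = 0.000
~~~(ψ (+) ~ψ) \/ φ = max(0.000, 0.377) = 0.377
~(~~~(ψ (+) ~ψ) \/ φ) = 1 − 0.377 = 0.623
~(~~~(ψ (+) ~ψ) \/ φ) (+) φ = min(1, 0.623 + 0.377) = min(1, 1.000) = 1.000

1.000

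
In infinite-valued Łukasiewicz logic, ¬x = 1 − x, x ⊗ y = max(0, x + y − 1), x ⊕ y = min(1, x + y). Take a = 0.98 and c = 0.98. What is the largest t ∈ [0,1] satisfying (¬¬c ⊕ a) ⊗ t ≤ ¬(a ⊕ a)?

¬c = 1 − 0.98 = 0.02
¬¬c = 1 − 0.02 = 0.98
¬¬c ⊕ a = min(1, 0.98 + 0.98) = min(1, 1.96) = 1.00
So the left factor is ¬¬c ⊕ a = 1.00.
a ⊕ a = min(1, 0.98 + 0.98) = min(1, 1.96) = 1.00
¬(a ⊕ a) = 1 − 1.00 = 0.00
So the right-hand bound is ¬(a ⊕ a) = 0.00.
The residuum of the Łukasiewicz t-norm gives the supremum: min(1, 1 − 1.00 + 0.00).
1 − 1.00 + 0.00 = 0.00, so t = min(1, 0.00) = 0.00.
Check: 1.00 ⊗ 0.00 = max(0, 0.00) = 0.00 ≤ 0.00.

0.00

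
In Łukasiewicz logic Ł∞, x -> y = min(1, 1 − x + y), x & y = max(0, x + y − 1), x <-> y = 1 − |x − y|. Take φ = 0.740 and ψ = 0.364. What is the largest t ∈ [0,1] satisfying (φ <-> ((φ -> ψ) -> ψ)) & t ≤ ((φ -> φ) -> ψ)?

φ -> ψ = min(1, 1 − 0.740 + 0.364) = min(1, 0.624) = 0.624
(φ -> ψ) -> ψ = min(1, 1 − 0.624 + 0.364) = min(1, 0.740) = 0.740
φ <-> ((φ -> ψ) -> ψ) = 1 − |0.740 − 0.740| = 1 − 0.000 = 1.000
So the left factor is φ <-> ((φ -> ψ) -> ψ) = 1.000.
φ -> φ = min(1, 1 − 0.740 + 0.740) = min(1, 1.000) = 1.000
(φ -> φ) -> ψ = min(1, 1 − 1.000 + 0.364) = min(1, 0.364) = 0.364
So the right-hand bound is (φ -> φ) -> ψ = 0.364.
The residuum of the Łukasiewicz t-norm gives the supremum: min(1, 1 − 1.000 + 0.364).
1 − 1.000 + 0.364 = 0.364, so t = min(1, 0.364) = 0.364.
Check: 1.000 & 0.364 = max(0, 0.364) = 0.364 ≤ 0.364.

0.364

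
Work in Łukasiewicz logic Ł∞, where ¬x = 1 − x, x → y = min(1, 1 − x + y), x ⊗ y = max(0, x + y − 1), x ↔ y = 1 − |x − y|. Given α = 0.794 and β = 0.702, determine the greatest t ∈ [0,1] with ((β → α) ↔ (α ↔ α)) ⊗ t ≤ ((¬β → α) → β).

β → α = min(1, 1 − 0.702 + 0.794) = min(1, 1.092) = 1.000
α ↔ α = 1 − |0.794 − 0.794| = 1 − 0.000 = 1.000
(β → α) ↔ (α ↔ α) = 1 − |1.000 − 1.000| = 1 − 0.000 = 1.000
So the left factor is (β → α) ↔ (α ↔ α) = 1.000.
¬β = 1 − 0.702 = 0.298
¬β → α = min(1, 1 − 0.298 + 0.794) = min(1, 1.496) = 1.000
(¬β → α) → β = min(1, 1 − 1.000 + 0.702) = min(1, 0.702) = 0.702
So the right-hand bound is (¬β → α) → β = 0.702.
The residuum of the Łukasiewicz t-norm gives the supremum: min(1, 1 − 1.000 + 0.702).
1 − 1.000 + 0.702 = 0.702, so t = min(1, 0.702) = 0.702.
Check: 1.000 ⊗ 0.702 = max(0, 0.702) = 0.702 ≤ 0.702.

0.702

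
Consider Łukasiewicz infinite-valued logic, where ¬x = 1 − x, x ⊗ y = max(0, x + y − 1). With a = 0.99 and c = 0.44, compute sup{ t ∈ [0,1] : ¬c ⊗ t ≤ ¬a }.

0.45

¬c = 1 − 0.44 = 0.56
So the left factor is ¬c = 0.56.
¬a = 1 − 0.99 = 0.01
So the right-hand bound is ¬a = 0.01.
The residuum of the Łukasiewicz t-norm gives the supremum: min(1, 1 − 0.56 + 0.01).
1 − 0.56 + 0.01 = 0.45, so t = min(1, 0.45) = 0.45.
Check: 0.56 ⊗ 0.45 = max(0, 0.01) = 0.01 ≤ 0.01.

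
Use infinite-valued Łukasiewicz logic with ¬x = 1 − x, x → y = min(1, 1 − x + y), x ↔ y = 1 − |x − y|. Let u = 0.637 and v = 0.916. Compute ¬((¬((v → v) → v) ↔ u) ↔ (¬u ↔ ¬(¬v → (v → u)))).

v → v = min(1, 1 − 0.916 + 0.916) = min(1, 1.000) = 1.000
(v → v) → v = min(1, 1 − 1.000 + 0.916) = min(1, 0.916) = 0.916
¬((v → v) → v) = 1 − 0.916 = 0.084
¬((v → v) → v) ↔ u = 1 − |0.084 − 0.637| = 1 − 0.553 = 0.447
¬u = 1 − 0.637 = 0.363
¬v = 1 − 0.916 = 0.084
v → u = min(1, 1 − 0.916 + 0.637) = min(1, 0.721) = 0.721
¬v → (v → u) = min(1, 1 − 0.084 + 0.721) = min(1, 1.637) = 1.000
¬(¬v → (v → u)) = 1 − 1.000 = 0.000
¬u ↔ ¬(¬v → (v → u)) = 1 − |0.363 − 0.000| = 1 − 0.363 = 0.637
(¬((v → v) → v) ↔ u) ↔ (¬u ↔ ¬(¬v → (v → u))) = 1 − |0.447 − 0.637| = 1 − 0.190 = 0.810
¬((¬((v → v) → v) ↔ u) ↔ (¬u ↔ ¬(¬v → (v → u)))) = 1 − 0.810 = 0.190

0.190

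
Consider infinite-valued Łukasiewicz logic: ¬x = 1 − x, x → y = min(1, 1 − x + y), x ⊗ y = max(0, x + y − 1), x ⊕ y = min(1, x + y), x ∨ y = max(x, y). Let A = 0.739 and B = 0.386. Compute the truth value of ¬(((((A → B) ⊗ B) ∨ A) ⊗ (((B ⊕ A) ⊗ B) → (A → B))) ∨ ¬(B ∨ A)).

0.261

A → B = min(1, 1 − 0.739 + 0.386) = min(1, 0.647) = 0.647
(A → B) ⊗ B = max(0, 0.647 + 0.386 − 1) = max(0, 0.033) = 0.033
((A → B) ⊗ B) ∨ A = max(0.033, 0.739) = 0.739
B ⊕ A = min(1, 0.386 + 0.739) = min(1, 1.125) = 1.000
(B ⊕ A) ⊗ B = max(0, 1.000 + 0.386 − 1) = max(0, 0.386) = 0.386
((B ⊕ A) ⊗ B) → (A → B) = min(1, 1 − 0.386 + 0.647) = min(1, 1.261) = 1.000
(((A → B) ⊗ B) ∨ A) ⊗ (((B ⊕ A) ⊗ B) → (A → B)) = max(0, 0.739 + 1.000 − 1) = max(0, 0.739) = 0.739
B ∨ A = max(0.386, 0.739) = 0.739
¬(B ∨ A) = 1 − 0.739 = 0.261
((((A → B) ⊗ B) ∨ A) ⊗ (((B ⊕ A) ⊗ B) → (A → B))) ∨ ¬(B ∨ A) = max(0.739, 0.261) = 0.739
¬(((((A → B) ⊗ B) ∨ A) ⊗ (((B ⊕ A) ⊗ B) → (A → B))) ∨ ¬(B ∨ A)) = 1 − 0.739 = 0.261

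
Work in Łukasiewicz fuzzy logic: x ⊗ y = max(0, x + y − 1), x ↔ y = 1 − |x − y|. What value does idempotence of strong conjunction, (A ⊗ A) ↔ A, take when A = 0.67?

A ⊗ A = max(0, 0.67 + 0.67 − 1) = max(0, 0.34) = 0.34
(A ⊗ A) ↔ A = 1 − |0.34 − 0.67| = 1 − 0.33 = 0.67
(The value 0.67 < 1 shows this instance is not satisfied; fails in Ł∞ since a ⊗ a = max(0, 2a−1) ≠ a in general.)

0.67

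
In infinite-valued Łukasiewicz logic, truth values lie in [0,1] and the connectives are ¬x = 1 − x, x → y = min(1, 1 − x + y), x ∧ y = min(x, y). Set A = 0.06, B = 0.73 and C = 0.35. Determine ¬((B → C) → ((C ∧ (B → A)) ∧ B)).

0.29

B → C = min(1, 1 − 0.73 + 0.35) = min(1, 0.62) = 0.62
B → A = min(1, 1 − 0.73 + 0.06) = min(1, 0.33) = 0.33
C ∧ (B → A) = min(0.35, 0.33) = 0.33
(C ∧ (B → A)) ∧ B = min(0.33, 0.73) = 0.33
(B → C) → ((C ∧ (B → A)) ∧ B) = min(1, 1 − 0.62 + 0.33) = min(1, 0.71) = 0.71
¬((B → C) → ((C ∧ (B → A)) ∧ B)) = 1 − 0.71 = 0.29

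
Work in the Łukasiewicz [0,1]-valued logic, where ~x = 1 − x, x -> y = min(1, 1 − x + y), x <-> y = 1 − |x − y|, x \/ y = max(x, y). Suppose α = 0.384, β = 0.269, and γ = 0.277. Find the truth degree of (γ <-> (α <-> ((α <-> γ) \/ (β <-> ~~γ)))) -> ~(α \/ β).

α <-> γ = 1 − |0.384 − 0.277| = 1 − 0.107 = 0.893
~γ = 1 − 0.277 = 0.723
~~γ = 1 − 0.723 = 0.277
β <-> ~~γ = 1 − |0.269 − 0.277| = 1 − 0.008 = 0.992
(α <-> γ) \/ (β <-> ~~γ) = max(0.893, 0.992) = 0.992
α <-> ((α <-> γ) \/ (β <-> ~~γ)) = 1 − |0.384 − 0.992| = 1 − 0.608 = 0.392
γ <-> (α <-> ((α <-> γ) \/ (β <-> ~~γ))) = 1 − |0.277 − 0.392| = 1 − 0.115 = 0.885
α \/ β = max(0.384, 0.269) = 0.384
~(α \/ β) = 1 − 0.384 = 0.616
(γ <-> (α <-> ((α <-> γ) \/ (β <-> ~~γ)))) -> ~(α \/ β) = min(1, 1 − 0.885 + 0.616) = min(1, 0.731) = 0.731

0.731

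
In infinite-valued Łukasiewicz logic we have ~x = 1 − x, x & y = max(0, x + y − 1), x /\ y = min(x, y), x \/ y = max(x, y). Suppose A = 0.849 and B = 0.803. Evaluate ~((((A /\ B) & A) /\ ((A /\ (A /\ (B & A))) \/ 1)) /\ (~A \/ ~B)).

0.803

A /\ B = min(0.849, 0.803) = 0.803
(A /\ B) & A = max(0, 0.803 + 0.849 − 1) = max(0, 0.652) = 0.652
B & A = max(0, 0.803 + 0.849 − 1) = max(0, 0.652) = 0.652
A /\ (B & A) = min(0.849, 0.652) = 0.652
A /\ (A /\ (B & A)) = min(0.849, 0.652) = 0.652
(A /\ (A /\ (B & A))) \/ 1 = max(0.652, 1.000) = 1.000
((A /\ B) & A) /\ ((A /\ (A /\ (B & A))) \/ 1) = min(0.652, 1.000) = 0.652
~A = 1 − 0.849 = 0.151
~B = 1 − 0.803 = 0.197
~A \/ ~B = max(0.151, 0.197) = 0.197
(((A /\ B) & A) /\ ((A /\ (A /\ (B & A))) \/ 1)) /\ (~A \/ ~B) = min(0.652, 0.197) = 0.197
~((((A /\ B) & A) /\ ((A /\ (A /\ (B & A))) \/ 1)) /\ (~A \/ ~B)) = 1 − 0.197 = 0.803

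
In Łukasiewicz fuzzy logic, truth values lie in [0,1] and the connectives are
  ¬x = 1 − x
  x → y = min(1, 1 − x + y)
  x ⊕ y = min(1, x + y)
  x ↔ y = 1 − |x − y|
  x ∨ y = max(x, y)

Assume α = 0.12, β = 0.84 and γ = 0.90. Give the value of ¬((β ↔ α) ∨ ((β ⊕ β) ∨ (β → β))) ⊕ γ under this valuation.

0.90

β ↔ α = 1 − |0.84 − 0.12| = 1 − 0.72 = 0.28
β ⊕ β = min(1, 0.84 + 0.84) = min(1, 1.68) = 1.00
β → β = min(1, 1 − 0.84 + 0.84) = min(1, 1.00) = 1.00
(β ⊕ β) ∨ (β → β) = max(1.00, 1.00) = 1.00
(β ↔ α) ∨ ((β ⊕ β) ∨ (β → β)) = max(0.28, 1.00) = 1.00
¬((β ↔ α) ∨ ((β ⊕ β) ∨ (β → β))) = 1 − 1.00 = 0.00
¬((β ↔ α) ∨ ((β ⊕ β) ∨ (β → β))) ⊕ γ = min(1, 0.00 + 0.90) = min(1, 0.90) = 0.90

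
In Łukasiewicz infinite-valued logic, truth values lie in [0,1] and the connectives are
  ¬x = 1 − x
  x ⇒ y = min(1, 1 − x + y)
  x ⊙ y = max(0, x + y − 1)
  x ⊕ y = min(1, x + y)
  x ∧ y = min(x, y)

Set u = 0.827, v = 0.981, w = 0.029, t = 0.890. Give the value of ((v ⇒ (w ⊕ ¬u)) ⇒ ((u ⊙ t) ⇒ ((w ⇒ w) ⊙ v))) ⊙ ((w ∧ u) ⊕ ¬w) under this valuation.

¬u = 1 − 0.827 = 0.173
w ⊕ ¬u = min(1, 0.029 + 0.173) = min(1, 0.202) = 0.202
v ⇒ (w ⊕ ¬u) = min(1, 1 − 0.981 + 0.202) = min(1, 0.221) = 0.221
u ⊙ t = max(0, 0.827 + 0.890 − 1) = max(0, 0.717) = 0.717
w ⇒ w = min(1, 1 − 0.029 + 0.029) = min(1, 1.000) = 1.000
(w ⇒ w) ⊙ v = max(0, 1.000 + 0.981 − 1) = max(0, 0.981) = 0.981
(u ⊙ t) ⇒ ((w ⇒ w) ⊙ v) = min(1, 1 − 0.717 + 0.981) = min(1, 1.264) = 1.000
(v ⇒ (w ⊕ ¬u)) ⇒ ((u ⊙ t) ⇒ ((w ⇒ w) ⊙ v)) = min(1, 1 − 0.221 + 1.000) = min(1, 1.779) = 1.000
w ∧ u = min(0.029, 0.827) = 0.029
¬w = 1 − 0.029 = 0.971
(w ∧ u) ⊕ ¬w = min(1, 0.029 + 0.971) = min(1, 1.000) = 1.000
((v ⇒ (w ⊕ ¬u)) ⇒ ((u ⊙ t) ⇒ ((w ⇒ w) ⊙ v))) ⊙ ((w ∧ u) ⊕ ¬w) = max(0, 1.000 + 1.000 − 1) = max(0, 1.000) = 1.000

1.000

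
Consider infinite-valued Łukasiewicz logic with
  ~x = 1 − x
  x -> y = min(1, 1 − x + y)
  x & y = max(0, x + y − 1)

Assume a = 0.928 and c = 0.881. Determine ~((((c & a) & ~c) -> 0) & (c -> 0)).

0.881

c & a = max(0, 0.881 + 0.928 − 1) = max(0, 0.809) = 0.809
~c = 1 − 0.881 = 0.119
(c & a) & ~c = max(0, 0.809 + 0.119 − 1) = max(0, -0.072) = 0.000
((c & a) & ~c) -> 0 = min(1, 1 − 0.000 + 0.000) = min(1, 1.000) = 1.000
c -> 0 = min(1, 1 − 0.881 + 0.000) = min(1, 0.119) = 0.119
(((c & a) & ~c) -> 0) & (c -> 0) = max(0, 1.000 + 0.119 − 1) = max(0, 0.119) = 0.119
~((((c & a) & ~c) -> 0) & (c -> 0)) = 1 − 0.119 = 0.881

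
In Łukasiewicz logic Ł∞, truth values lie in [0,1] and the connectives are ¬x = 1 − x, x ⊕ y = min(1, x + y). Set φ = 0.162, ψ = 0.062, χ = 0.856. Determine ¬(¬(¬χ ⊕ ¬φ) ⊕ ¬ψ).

0.044

¬χ = 1 − 0.856 = 0.144
¬φ = 1 − 0.162 = 0.838
¬χ ⊕ ¬φ = min(1, 0.144 + 0.838) = min(1, 0.982) = 0.982
¬(¬χ ⊕ ¬φ) = 1 − 0.982 = 0.018
¬ψ = 1 − 0.062 = 0.938
¬(¬χ ⊕ ¬φ) ⊕ ¬ψ = min(1, 0.018 + 0.938) = min(1, 0.956) = 0.956
¬(¬(¬χ ⊕ ¬φ) ⊕ ¬ψ) = 1 − 0.956 = 0.044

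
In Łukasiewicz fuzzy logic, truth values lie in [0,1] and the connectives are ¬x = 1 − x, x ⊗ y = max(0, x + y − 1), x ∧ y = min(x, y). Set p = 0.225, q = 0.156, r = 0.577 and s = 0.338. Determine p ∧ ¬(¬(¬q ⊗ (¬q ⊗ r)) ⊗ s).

0.225

¬q = 1 − 0.156 = 0.844
¬q ⊗ r = max(0, 0.844 + 0.577 − 1) = max(0, 0.421) = 0.421
¬q ⊗ (¬q ⊗ r) = max(0, 0.844 + 0.421 − 1) = max(0, 0.265) = 0.265
¬(¬q ⊗ (¬q ⊗ r)) = 1 − 0.265 = 0.735
¬(¬q ⊗ (¬q ⊗ r)) ⊗ s = max(0, 0.735 + 0.338 − 1) = max(0, 0.073) = 0.073
¬(¬(¬q ⊗ (¬q ⊗ r)) ⊗ s) = 1 − 0.073 = 0.927
p ∧ ¬(¬(¬q ⊗ (¬q ⊗ r)) ⊗ s) = min(0.225, 0.927) = 0.225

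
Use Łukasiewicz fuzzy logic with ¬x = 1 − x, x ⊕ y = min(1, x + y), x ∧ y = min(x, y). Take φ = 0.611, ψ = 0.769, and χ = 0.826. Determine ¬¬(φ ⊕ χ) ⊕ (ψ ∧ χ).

φ ⊕ χ = min(1, 0.611 + 0.826) = min(1, 1.437) = 1.000
¬(φ ⊕ χ) = 1 − 1.000 = 0.000
¬¬(φ ⊕ χ) = 1 − 0.000 = 1.000
ψ ∧ χ = min(0.769, 0.826) = 0.769
¬¬(φ ⊕ χ) ⊕ (ψ ∧ χ) = min(1, 1.000 + 0.769) = min(1, 1.769) = 1.000

1.000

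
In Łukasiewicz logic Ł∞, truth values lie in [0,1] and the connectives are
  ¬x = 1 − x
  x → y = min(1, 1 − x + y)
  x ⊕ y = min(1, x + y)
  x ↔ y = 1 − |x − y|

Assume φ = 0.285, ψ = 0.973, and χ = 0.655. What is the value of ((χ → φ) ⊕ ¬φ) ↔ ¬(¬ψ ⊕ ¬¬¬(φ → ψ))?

χ → φ = min(1, 1 − 0.655 + 0.285) = min(1, 0.630) = 0.630
¬φ = 1 − 0.285 = 0.715
(χ → φ) ⊕ ¬φ = min(1, 0.630 + 0.715) = min(1, 1.345) = 1.000
¬ψ = 1 − 0.973 = 0.027
φ → ψ = min(1, 1 − 0.285 + 0.973) = min(1, 1.688) = 1.000
¬(φ → ψ) = 1 − 1.000 = 0.000
¬¬(φ → ψ) = 1 − 0.000 = 1.000
¬¬¬(φ → ψ) = 1 − 1.000 = 0.000
¬ψ ⊕ ¬¬¬(φ → ψ) = min(1, 0.027 + 0.000) = min(1, 0.027) = 0.027
¬(¬ψ ⊕ ¬¬¬(φ → ψ)) = 1 − 0.027 = 0.973
((χ → φ) ⊕ ¬φ) ↔ ¬(¬ψ ⊕ ¬¬¬(φ → ψ)) = 1 − |1.000 − 0.973| = 1 − 0.027 = 0.973

0.973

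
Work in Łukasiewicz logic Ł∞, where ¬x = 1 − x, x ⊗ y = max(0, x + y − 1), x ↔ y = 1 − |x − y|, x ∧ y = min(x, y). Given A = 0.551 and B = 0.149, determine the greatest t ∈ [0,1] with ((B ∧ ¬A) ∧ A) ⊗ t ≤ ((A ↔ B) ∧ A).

1.000

¬A = 1 − 0.551 = 0.449
B ∧ ¬A = min(0.149, 0.449) = 0.149
(B ∧ ¬A) ∧ A = min(0.149, 0.551) = 0.149
So the left factor is (B ∧ ¬A) ∧ A = 0.149.
A ↔ B = 1 − |0.551 − 0.149| = 1 − 0.402 = 0.598
(A ↔ B) ∧ A = min(0.598, 0.551) = 0.551
So the right-hand bound is (A ↔ B) ∧ A = 0.551.
The residuum of the Łukasiewicz t-norm gives the supremum: min(1, 1 − 0.149 + 0.551).
1 − 0.149 + 0.551 = 1.402, so t = min(1, 1.402) = 1.000.
Check: 0.149 ⊗ 1.000 = max(0, 0.149) = 0.149 ≤ 0.551.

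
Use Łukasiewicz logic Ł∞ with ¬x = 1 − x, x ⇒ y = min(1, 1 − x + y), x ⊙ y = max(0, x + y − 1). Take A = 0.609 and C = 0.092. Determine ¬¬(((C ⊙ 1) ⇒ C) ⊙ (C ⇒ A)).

C ⊙ 1 = max(0, 0.092 + 1.000 − 1) = max(0, 0.092) = 0.092
(C ⊙ 1) ⇒ C = min(1, 1 − 0.092 + 0.092) = min(1, 1.000) = 1.000
C ⇒ A = min(1, 1 − 0.092 + 0.609) = min(1, 1.517) = 1.000
((C ⊙ 1) ⇒ C) ⊙ (C ⇒ A) = max(0, 1.000 + 1.000 − 1) = max(0, 1.000) = 1.000
¬(((C ⊙ 1) ⇒ C) ⊙ (C ⇒ A)) = 1 − 1.000 = 0.000
¬¬(((C ⊙ 1) ⇒ C) ⊙ (C ⇒ A)) = 1 − 0.000 = 1.000

1.000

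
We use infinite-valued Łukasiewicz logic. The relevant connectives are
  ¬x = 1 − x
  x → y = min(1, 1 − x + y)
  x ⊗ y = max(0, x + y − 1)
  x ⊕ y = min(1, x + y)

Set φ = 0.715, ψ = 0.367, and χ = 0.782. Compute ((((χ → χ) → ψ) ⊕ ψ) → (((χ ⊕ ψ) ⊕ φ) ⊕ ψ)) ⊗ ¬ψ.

0.633

χ → χ = min(1, 1 − 0.782 + 0.782) = min(1, 1.000) = 1.000
(χ → χ) → ψ = min(1, 1 − 1.000 + 0.367) = min(1, 0.367) = 0.367
((χ → χ) → ψ) ⊕ ψ = min(1, 0.367 + 0.367) = min(1, 0.734) = 0.734
χ ⊕ ψ = min(1, 0.782 + 0.367) = min(1, 1.149) = 1.000
(χ ⊕ ψ) ⊕ φ = min(1, 1.000 + 0.715) = min(1, 1.715) = 1.000
((χ ⊕ ψ) ⊕ φ) ⊕ ψ = min(1, 1.000 + 0.367) = min(1, 1.367) = 1.000
(((χ → χ) → ψ) ⊕ ψ) → (((χ ⊕ ψ) ⊕ φ) ⊕ ψ) = min(1, 1 − 0.734 + 1.000) = min(1, 1.266) = 1.000
¬ψ = 1 − 0.367 = 0.633
((((χ → χ) → ψ) ⊕ ψ) → (((χ ⊕ ψ) ⊕ φ) ⊕ ψ)) ⊗ ¬ψ = max(0, 1.000 + 0.633 − 1) = max(0, 0.633) = 0.633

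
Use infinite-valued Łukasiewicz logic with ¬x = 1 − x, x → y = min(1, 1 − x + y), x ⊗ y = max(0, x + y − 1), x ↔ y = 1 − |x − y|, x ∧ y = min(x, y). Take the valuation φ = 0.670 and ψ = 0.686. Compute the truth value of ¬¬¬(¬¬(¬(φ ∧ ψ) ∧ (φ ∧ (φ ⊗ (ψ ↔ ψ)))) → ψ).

0.000

φ ∧ ψ = min(0.670, 0.686) = 0.670
¬(φ ∧ ψ) = 1 − 0.670 = 0.330
ψ ↔ ψ = 1 − |0.686 − 0.686| = 1 − 0.000 = 1.000
φ ⊗ (ψ ↔ ψ) = max(0, 0.670 + 1.000 − 1) = max(0, 0.670) = 0.670
φ ∧ (φ ⊗ (ψ ↔ ψ)) = min(0.670, 0.670) = 0.670
¬(φ ∧ ψ) ∧ (φ ∧ (φ ⊗ (ψ ↔ ψ))) = min(0.330, 0.670) = 0.330
¬(¬(φ ∧ ψ) ∧ (φ ∧ (φ ⊗ (ψ ↔ ψ)))) = 1 − 0.330 = 0.670
¬¬(¬(φ ∧ ψ) ∧ (φ ∧ (φ ⊗ (ψ ↔ ψ)))) = 1 − 0.670 = 0.330
¬¬(¬(φ ∧ ψ) ∧ (φ ∧ (φ ⊗ (ψ ↔ ψ)))) → ψ = min(1, 1 − 0.330 + 0.686) = min(1, 1.356) = 1.000
¬(¬¬(¬(φ ∧ ψ) ∧ (φ ∧ (φ ⊗ (ψ ↔ ψ)))) → ψ) = 1 − 1.000 = 0.000
¬¬(¬¬(¬(φ ∧ ψ) ∧ (φ ∧ (φ ⊗ (ψ ↔ ψ)))) → ψ) = 1 − 0.000 = 1.000
¬¬¬(¬¬(¬(φ ∧ ψ) ∧ (φ ∧ (φ ⊗ (ψ ↔ ψ)))) → ψ) = 1 − 1.000 = 0.000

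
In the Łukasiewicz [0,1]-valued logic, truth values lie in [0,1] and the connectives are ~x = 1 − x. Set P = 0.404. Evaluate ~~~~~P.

~P = 1 − 0.404 = 0.596
~~P = 1 − 0.596 = 0.404
~~~P = 1 − 0.404 = 0.596
~~~~P = 1 − 0.596 = 0.404
~~~~~P = 1 − 0.404 = 0.596

0.596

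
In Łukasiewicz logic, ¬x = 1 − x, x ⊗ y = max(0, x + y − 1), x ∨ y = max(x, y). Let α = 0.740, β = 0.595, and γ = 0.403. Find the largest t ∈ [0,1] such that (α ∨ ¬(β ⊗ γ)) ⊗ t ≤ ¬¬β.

β ⊗ γ = max(0, 0.595 + 0.403 − 1) = max(0, -0.002) = 0.000
¬(β ⊗ γ) = 1 − 0.000 = 1.000
α ∨ ¬(β ⊗ γ) = max(0.740, 1.000) = 1.000
So the left factor is α ∨ ¬(β ⊗ γ) = 1.000.
¬β = 1 − 0.595 = 0.405
¬¬β = 1 − 0.405 = 0.595
So the right-hand bound is ¬¬β = 0.595.
The residuum of the Łukasiewicz t-norm gives the supremum: min(1, 1 − 1.000 + 0.595).
1 − 1.000 + 0.595 = 0.595, so t = min(1, 0.595) = 0.595.
Check: 1.000 ⊗ 0.595 = max(0, 0.595) = 0.595 ≤ 0.595.

0.595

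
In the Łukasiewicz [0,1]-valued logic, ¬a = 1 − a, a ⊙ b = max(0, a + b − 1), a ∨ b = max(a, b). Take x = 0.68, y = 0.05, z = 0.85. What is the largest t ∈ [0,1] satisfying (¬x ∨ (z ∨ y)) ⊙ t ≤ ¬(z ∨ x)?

¬x = 1 − 0.68 = 0.32
z ∨ y = max(0.85, 0.05) = 0.85
¬x ∨ (z ∨ y) = max(0.32, 0.85) = 0.85
So the left factor is ¬x ∨ (z ∨ y) = 0.85.
z ∨ x = max(0.85, 0.68) = 0.85
¬(z ∨ x) = 1 − 0.85 = 0.15
So the right-hand bound is ¬(z ∨ x) = 0.15.
The residuum of the Łukasiewicz t-norm gives the supremum: min(1, 1 − 0.85 + 0.15).
1 − 0.85 + 0.15 = 0.30, so t = min(1, 0.30) = 0.30.
Check: 0.85 ⊙ 0.30 = max(0, 0.15) = 0.15 ≤ 0.15.

0.30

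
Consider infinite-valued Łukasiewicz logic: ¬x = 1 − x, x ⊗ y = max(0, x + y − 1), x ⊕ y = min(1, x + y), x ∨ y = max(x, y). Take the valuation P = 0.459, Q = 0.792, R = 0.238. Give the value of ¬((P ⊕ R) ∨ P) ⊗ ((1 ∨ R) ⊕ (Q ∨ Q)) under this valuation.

0.303

P ⊕ R = min(1, 0.459 + 0.238) = min(1, 0.697) = 0.697
(P ⊕ R) ∨ P = max(0.697, 0.459) = 0.697
¬((P ⊕ R) ∨ P) = 1 − 0.697 = 0.303
1 ∨ R = max(1.000, 0.238) = 1.000
Q ∨ Q = max(0.792, 0.792) = 0.792
(1 ∨ R) ⊕ (Q ∨ Q) = min(1, 1.000 + 0.792) = min(1, 1.792) = 1.000
¬((P ⊕ R) ∨ P) ⊗ ((1 ∨ R) ⊕ (Q ∨ Q)) = max(0, 0.303 + 1.000 − 1) = max(0, 0.303) = 0.303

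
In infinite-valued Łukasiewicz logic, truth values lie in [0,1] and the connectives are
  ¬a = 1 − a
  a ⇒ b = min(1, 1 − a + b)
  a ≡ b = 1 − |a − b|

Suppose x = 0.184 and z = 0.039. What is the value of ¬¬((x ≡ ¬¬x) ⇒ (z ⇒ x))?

1.000

¬x = 1 − 0.184 = 0.816
¬¬x = 1 − 0.816 = 0.184
x ≡ ¬¬x = 1 − |0.184 − 0.184| = 1 − 0.000 = 1.000
z ⇒ x = min(1, 1 − 0.039 + 0.184) = min(1, 1.145) = 1.000
(x ≡ ¬¬x) ⇒ (z ⇒ x) = min(1, 1 − 1.000 + 1.000) = min(1, 1.000) = 1.000
¬((x ≡ ¬¬x) ⇒ (z ⇒ x)) = 1 − 1.000 = 0.000
¬¬((x ≡ ¬¬x) ⇒ (z ⇒ x)) = 1 − 0.000 = 1.000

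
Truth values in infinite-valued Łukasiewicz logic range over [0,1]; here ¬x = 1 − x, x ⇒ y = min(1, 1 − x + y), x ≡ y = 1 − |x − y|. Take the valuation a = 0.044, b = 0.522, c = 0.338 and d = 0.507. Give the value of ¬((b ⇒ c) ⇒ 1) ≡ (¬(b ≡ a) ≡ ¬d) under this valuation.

0.015

b ⇒ c = min(1, 1 − 0.522 + 0.338) = min(1, 0.816) = 0.816
(b ⇒ c) ⇒ 1 = min(1, 1 − 0.816 + 1.000) = min(1, 1.184) = 1.000
¬((b ⇒ c) ⇒ 1) = 1 − 1.000 = 0.000
b ≡ a = 1 − |0.522 − 0.044| = 1 − 0.478 = 0.522
¬(b ≡ a) = 1 − 0.522 = 0.478
¬d = 1 − 0.507 = 0.493
¬(b ≡ a) ≡ ¬d = 1 − |0.478 − 0.493| = 1 − 0.015 = 0.985
¬((b ⇒ c) ⇒ 1) ≡ (¬(b ≡ a) ≡ ¬d) = 1 − |0.000 − 0.985| = 1 − 0.985 = 0.015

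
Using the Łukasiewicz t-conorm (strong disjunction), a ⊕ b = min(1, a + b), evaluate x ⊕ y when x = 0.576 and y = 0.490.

x ⊕ y = min(1, 0.576 + 0.490) = min(1, 1.066) = 1.000
For comparison, the Gödel t-conorm max(a, b) would give 0.576.

1.000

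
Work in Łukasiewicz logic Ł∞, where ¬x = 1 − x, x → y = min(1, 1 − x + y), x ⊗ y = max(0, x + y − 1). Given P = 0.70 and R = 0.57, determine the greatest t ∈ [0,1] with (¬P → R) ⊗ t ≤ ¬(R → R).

¬P = 1 − 0.70 = 0.30
¬P → R = min(1, 1 − 0.30 + 0.57) = min(1, 1.27) = 1.00
So the left factor is ¬P → R = 1.00.
R → R = min(1, 1 − 0.57 + 0.57) = min(1, 1.00) = 1.00
¬(R → R) = 1 − 1.00 = 0.00
So the right-hand bound is ¬(R → R) = 0.00.
The residuum of the Łukasiewicz t-norm gives the supremum: min(1, 1 − 1.00 + 0.00).
1 − 1.00 + 0.00 = 0.00, so t = min(1, 0.00) = 0.00.
Check: 1.00 ⊗ 0.00 = max(0, 0.00) = 0.00 ≤ 0.00.

0.00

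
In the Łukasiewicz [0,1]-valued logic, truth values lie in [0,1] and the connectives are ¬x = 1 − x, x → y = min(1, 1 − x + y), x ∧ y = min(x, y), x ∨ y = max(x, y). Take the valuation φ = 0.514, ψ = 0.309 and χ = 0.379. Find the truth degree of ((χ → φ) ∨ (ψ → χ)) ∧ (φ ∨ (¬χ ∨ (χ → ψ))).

0.930

χ → φ = min(1, 1 − 0.379 + 0.514) = min(1, 1.135) = 1.000
ψ → χ = min(1, 1 − 0.309 + 0.379) = min(1, 1.070) = 1.000
(χ → φ) ∨ (ψ → χ) = max(1.000, 1.000) = 1.000
¬χ = 1 − 0.379 = 0.621
χ → ψ = min(1, 1 − 0.379 + 0.309) = min(1, 0.930) = 0.930
¬χ ∨ (χ → ψ) = max(0.621, 0.930) = 0.930
φ ∨ (¬χ ∨ (χ → ψ)) = max(0.514, 0.930) = 0.930
((χ → φ) ∨ (ψ → χ)) ∧ (φ ∨ (¬χ ∨ (χ → ψ))) = min(1.000, 0.930) = 0.930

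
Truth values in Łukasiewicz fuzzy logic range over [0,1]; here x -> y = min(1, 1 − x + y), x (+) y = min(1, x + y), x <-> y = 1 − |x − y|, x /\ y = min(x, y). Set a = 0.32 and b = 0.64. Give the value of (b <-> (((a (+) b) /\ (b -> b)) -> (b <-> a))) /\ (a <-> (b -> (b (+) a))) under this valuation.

0.32

a (+) b = min(1, 0.32 + 0.64) = min(1, 0.96) = 0.96
b -> b = min(1, 1 − 0.64 + 0.64) = min(1, 1.00) = 1.00
(a (+) b) /\ (b -> b) = min(0.96, 1.00) = 0.96
b <-> a = 1 − |0.64 − 0.32| = 1 − 0.32 = 0.68
((a (+) b) /\ (b -> b)) -> (b <-> a) = min(1, 1 − 0.96 + 0.68) = min(1, 0.72) = 0.72
b <-> (((a (+) b) /\ (b -> b)) -> (b <-> a)) = 1 − |0.64 − 0.72| = 1 − 0.08 = 0.92
b (+) a = min(1, 0.64 + 0.32) = min(1, 0.96) = 0.96
b -> (b (+) a) = min(1, 1 − 0.64 + 0.96) = min(1, 1.32) = 1.00
a <-> (b -> (b (+) a)) = 1 − |0.32 − 1.00| = 1 − 0.68 = 0.32
(b <-> (((a (+) b) /\ (b -> b)) -> (b <-> a))) /\ (a <-> (b -> (b (+) a))) = min(0.92, 0.32) = 0.32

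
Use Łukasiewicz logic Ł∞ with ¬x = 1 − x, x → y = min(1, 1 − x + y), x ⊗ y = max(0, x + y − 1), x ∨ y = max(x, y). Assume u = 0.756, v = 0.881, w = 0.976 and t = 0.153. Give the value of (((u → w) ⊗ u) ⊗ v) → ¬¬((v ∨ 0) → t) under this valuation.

0.635

u → w = min(1, 1 − 0.756 + 0.976) = min(1, 1.220) = 1.000
(u → w) ⊗ u = max(0, 1.000 + 0.756 − 1) = max(0, 0.756) = 0.756
((u → w) ⊗ u) ⊗ v = max(0, 0.756 + 0.881 − 1) = max(0, 0.637) = 0.637
v ∨ 0 = max(0.881, 0.000) = 0.881
(v ∨ 0) → t = min(1, 1 − 0.881 + 0.153) = min(1, 0.272) = 0.272
¬((v ∨ 0) → t) = 1 − 0.272 = 0.728
¬¬((v ∨ 0) → t) = 1 − 0.728 = 0.272
(((u → w) ⊗ u) ⊗ v) → ¬¬((v ∨ 0) → t) = min(1, 1 − 0.637 + 0.272) = min(1, 0.635) = 0.635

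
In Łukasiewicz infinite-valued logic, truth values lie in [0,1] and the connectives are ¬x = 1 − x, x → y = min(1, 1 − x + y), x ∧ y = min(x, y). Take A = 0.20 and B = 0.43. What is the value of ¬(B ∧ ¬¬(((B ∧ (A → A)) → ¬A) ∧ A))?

A → A = min(1, 1 − 0.20 + 0.20) = min(1, 1.00) = 1.00
B ∧ (A → A) = min(0.43, 1.00) = 0.43
¬A = 1 − 0.20 = 0.80
(B ∧ (A → A)) → ¬A = min(1, 1 − 0.43 + 0.80) = min(1, 1.37) = 1.00
((B ∧ (A → A)) → ¬A) ∧ A = min(1.00, 0.20) = 0.20
¬(((B ∧ (A → A)) → ¬A) ∧ A) = 1 − 0.20 = 0.80
¬¬(((B ∧ (A → A)) → ¬A) ∧ A) = 1 − 0.80 = 0.20
B ∧ ¬¬(((B ∧ (A → A)) → ¬A) ∧ A) = min(0.43, 0.20) = 0.20
¬(B ∧ ¬¬(((B ∧ (A → A)) → ¬A) ∧ A)) = 1 − 0.20 = 0.80

0.80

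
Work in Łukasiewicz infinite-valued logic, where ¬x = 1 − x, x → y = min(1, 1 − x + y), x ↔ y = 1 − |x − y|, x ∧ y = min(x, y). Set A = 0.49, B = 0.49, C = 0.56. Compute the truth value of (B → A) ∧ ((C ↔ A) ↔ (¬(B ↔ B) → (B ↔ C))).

0.93

B → A = min(1, 1 − 0.49 + 0.49) = min(1, 1.00) = 1.00
C ↔ A = 1 − |0.56 − 0.49| = 1 − 0.07 = 0.93
B ↔ B = 1 − |0.49 − 0.49| = 1 − 0.00 = 1.00
¬(B ↔ B) = 1 − 1.00 = 0.00
B ↔ C = 1 − |0.49 − 0.56| = 1 − 0.07 = 0.93
¬(B ↔ B) → (B ↔ C) = min(1, 1 − 0.00 + 0.93) = min(1, 1.93) = 1.00
(C ↔ A) ↔ (¬(B ↔ B) → (B ↔ C)) = 1 − |0.93 − 1.00| = 1 − 0.07 = 0.93
(B → A) ∧ ((C ↔ A) ↔ (¬(B ↔ B) → (B ↔ C))) = min(1.00, 0.93) = 0.93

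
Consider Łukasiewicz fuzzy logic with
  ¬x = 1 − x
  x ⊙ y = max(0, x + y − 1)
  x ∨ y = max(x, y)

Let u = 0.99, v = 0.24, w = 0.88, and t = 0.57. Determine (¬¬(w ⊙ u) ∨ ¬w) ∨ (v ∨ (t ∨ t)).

w ⊙ u = max(0, 0.88 + 0.99 − 1) = max(0, 0.87) = 0.87
¬(w ⊙ u) = 1 − 0.87 = 0.13
¬¬(w ⊙ u) = 1 − 0.13 = 0.87
¬w = 1 − 0.88 = 0.12
¬¬(w ⊙ u) ∨ ¬w = max(0.87, 0.12) = 0.87
t ∨ t = max(0.57, 0.57) = 0.57
v ∨ (t ∨ t) = max(0.24, 0.57) = 0.57
(¬¬(w ⊙ u) ∨ ¬w) ∨ (v ∨ (t ∨ t)) = max(0.87, 0.57) = 0.87

0.87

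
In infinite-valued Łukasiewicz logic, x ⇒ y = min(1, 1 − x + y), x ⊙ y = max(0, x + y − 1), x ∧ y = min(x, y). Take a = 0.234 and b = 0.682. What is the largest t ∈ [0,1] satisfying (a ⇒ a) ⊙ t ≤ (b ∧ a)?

a ⇒ a = min(1, 1 − 0.234 + 0.234) = min(1, 1.000) = 1.000
So the left factor is a ⇒ a = 1.000.
b ∧ a = min(0.682, 0.234) = 0.234
So the right-hand bound is b ∧ a = 0.234.
The residuum of the Łukasiewicz t-norm gives the supremum: min(1, 1 − 1.000 + 0.234).
1 − 1.000 + 0.234 = 0.234, so t = min(1, 0.234) = 0.234.
Check: 1.000 ⊙ 0.234 = max(0, 0.234) = 0.234 ≤ 0.234.

0.234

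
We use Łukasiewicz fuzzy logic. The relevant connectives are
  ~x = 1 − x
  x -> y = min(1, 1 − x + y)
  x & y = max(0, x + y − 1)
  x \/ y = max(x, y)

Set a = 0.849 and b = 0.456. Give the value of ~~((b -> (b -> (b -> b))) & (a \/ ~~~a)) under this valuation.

0.849

b -> b = min(1, 1 − 0.456 + 0.456) = min(1, 1.000) = 1.000
b -> (b -> b) = min(1, 1 − 0.456 + 1.000) = min(1, 1.544) = 1.000
b -> (b -> (b -> b)) = min(1, 1 − 0.456 + 1.000) = min(1, 1.544) = 1.000
~a = 1 − 0.849 = 0.151
~~a = 1 − 0.151 = 0.849
~~~a = 1 − 0.849 = 0.151
a \/ ~~~a = max(0.849, 0.151) = 0.849
(b -> (b -> (b -> b))) & (a \/ ~~~a) = max(0, 1.000 + 0.849 − 1) = max(0, 0.849) = 0.849
~((b -> (b -> (b -> b))) & (a \/ ~~~a)) = 1 − 0.849 = 0.151
~~((b -> (b -> (b -> b))) & (a \/ ~~~a)) = 1 − 0.151 = 0.849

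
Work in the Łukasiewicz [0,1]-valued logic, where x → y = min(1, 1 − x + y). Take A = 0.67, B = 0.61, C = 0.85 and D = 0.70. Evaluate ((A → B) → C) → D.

0.79

A → B = min(1, 1 − 0.67 + 0.61) = min(1, 0.94) = 0.94
(A → B) → C = min(1, 1 − 0.94 + 0.85) = min(1, 0.91) = 0.91
((A → B) → C) → D = min(1, 1 − 0.91 + 0.70) = min(1, 0.79) = 0.79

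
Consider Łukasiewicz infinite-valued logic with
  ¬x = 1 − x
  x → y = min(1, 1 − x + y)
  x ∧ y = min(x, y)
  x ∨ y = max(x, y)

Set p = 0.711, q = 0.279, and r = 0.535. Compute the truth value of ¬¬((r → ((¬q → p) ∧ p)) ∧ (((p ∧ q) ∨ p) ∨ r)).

¬q = 1 − 0.279 = 0.721
¬q → p = min(1, 1 − 0.721 + 0.711) = min(1, 0.990) = 0.990
(¬q → p) ∧ p = min(0.990, 0.711) = 0.711
r → ((¬q → p) ∧ p) = min(1, 1 − 0.535 + 0.711) = min(1, 1.176) = 1.000
p ∧ q = min(0.711, 0.279) = 0.279
(p ∧ q) ∨ p = max(0.279, 0.711) = 0.711
((p ∧ q) ∨ p) ∨ r = max(0.711, 0.535) = 0.711
(r → ((¬q → p) ∧ p)) ∧ (((p ∧ q) ∨ p) ∨ r) = min(1.000, 0.711) = 0.711
¬((r → ((¬q → p) ∧ p)) ∧ (((p ∧ q) ∨ p) ∨ r)) = 1 − 0.711 = 0.289
¬¬((r → ((¬q → p) ∧ p)) ∧ (((p ∧ q) ∨ p) ∨ r)) = 1 − 0.289 = 0.711

0.711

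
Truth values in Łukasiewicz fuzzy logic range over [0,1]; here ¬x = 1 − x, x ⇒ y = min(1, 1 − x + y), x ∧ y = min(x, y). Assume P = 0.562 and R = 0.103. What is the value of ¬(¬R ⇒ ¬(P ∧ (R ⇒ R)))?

¬R = 1 − 0.103 = 0.897
R ⇒ R = min(1, 1 − 0.103 + 0.103) = min(1, 1.000) = 1.000
P ∧ (R ⇒ R) = min(0.562, 1.000) = 0.562
¬(P ∧ (R ⇒ R)) = 1 − 0.562 = 0.438
¬R ⇒ ¬(P ∧ (R ⇒ R)) = min(1, 1 − 0.897 + 0.438) = min(1, 0.541) = 0.541
¬(¬R ⇒ ¬(P ∧ (R ⇒ R))) = 1 − 0.541 = 0.459

0.459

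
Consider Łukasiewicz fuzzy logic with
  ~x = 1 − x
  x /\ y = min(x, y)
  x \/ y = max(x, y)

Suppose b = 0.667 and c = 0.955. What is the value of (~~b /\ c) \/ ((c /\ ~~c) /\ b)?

~b = 1 − 0.667 = 0.333
~~b = 1 − 0.333 = 0.667
~~b /\ c = min(0.667, 0.955) = 0.667
~c = 1 − 0.955 = 0.045
~~c = 1 − 0.045 = 0.955
c /\ ~~c = min(0.955, 0.955) = 0.955
(c /\ ~~c) /\ b = min(0.955, 0.667) = 0.667
(~~b /\ c) \/ ((c /\ ~~c) /\ b) = max(0.667, 0.667) = 0.667

0.667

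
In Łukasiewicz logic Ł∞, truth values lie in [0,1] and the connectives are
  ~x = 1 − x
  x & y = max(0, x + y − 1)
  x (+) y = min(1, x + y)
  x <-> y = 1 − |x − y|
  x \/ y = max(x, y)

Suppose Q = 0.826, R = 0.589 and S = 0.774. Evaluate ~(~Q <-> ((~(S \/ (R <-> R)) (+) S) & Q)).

0.426

~Q = 1 − 0.826 = 0.174
R <-> R = 1 − |0.589 − 0.589| = 1 − 0.000 = 1.000
S \/ (R <-> R) = max(0.774, 1.000) = 1.000
~(S \/ (R <-> R)) = 1 − 1.000 = 0.000
~(S \/ (R <-> R)) (+) S = min(1, 0.000 + 0.774) = min(1, 0.774) = 0.774
(~(S \/ (R <-> R)) (+) S) & Q = max(0, 0.774 + 0.826 − 1) = max(0, 0.600) = 0.600
~Q <-> ((~(S \/ (R <-> R)) (+) S) & Q) = 1 − |0.174 − 0.600| = 1 − 0.426 = 0.574
~(~Q <-> ((~(S \/ (R <-> R)) (+) S) & Q)) = 1 − 0.574 = 0.426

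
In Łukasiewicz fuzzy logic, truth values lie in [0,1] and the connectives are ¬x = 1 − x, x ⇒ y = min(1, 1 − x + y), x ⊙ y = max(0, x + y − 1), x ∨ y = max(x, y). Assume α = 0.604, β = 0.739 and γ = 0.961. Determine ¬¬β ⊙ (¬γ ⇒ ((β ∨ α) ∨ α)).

0.739

¬β = 1 − 0.739 = 0.261
¬¬β = 1 − 0.261 = 0.739
¬γ = 1 − 0.961 = 0.039
β ∨ α = max(0.739, 0.604) = 0.739
(β ∨ α) ∨ α = max(0.739, 0.604) = 0.739
¬γ ⇒ ((β ∨ α) ∨ α) = min(1, 1 − 0.039 + 0.739) = min(1, 1.700) = 1.000
¬¬β ⊙ (¬γ ⇒ ((β ∨ α) ∨ α)) = max(0, 0.739 + 1.000 − 1) = max(0, 0.739) = 0.739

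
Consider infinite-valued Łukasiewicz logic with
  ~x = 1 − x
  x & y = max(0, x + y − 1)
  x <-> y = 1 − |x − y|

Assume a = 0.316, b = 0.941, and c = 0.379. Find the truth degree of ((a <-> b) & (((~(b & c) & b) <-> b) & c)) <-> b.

0.059

a <-> b = 1 − |0.316 − 0.941| = 1 − 0.625 = 0.375
b & c = max(0, 0.941 + 0.379 − 1) = max(0, 0.320) = 0.320
~(b & c) = 1 − 0.320 = 0.680
~(b & c) & b = max(0, 0.680 + 0.941 − 1) = max(0, 0.621) = 0.621
(~(b & c) & b) <-> b = 1 − |0.621 − 0.941| = 1 − 0.320 = 0.680
((~(b & c) & b) <-> b) & c = max(0, 0.680 + 0.379 − 1) = max(0, 0.059) = 0.059
(a <-> b) & (((~(b & c) & b) <-> b) & c) = max(0, 0.375 + 0.059 − 1) = max(0, -0.566) = 0.000
((a <-> b) & (((~(b & c) & b) <-> b) & c)) <-> b = 1 − |0.000 − 0.941| = 1 − 0.941 = 0.059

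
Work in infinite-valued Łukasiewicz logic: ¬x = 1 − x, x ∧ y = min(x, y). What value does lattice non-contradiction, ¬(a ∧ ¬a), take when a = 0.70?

¬a = 1 − 0.70 = 0.30
a ∧ ¬a = min(0.70, 0.30) = 0.30
¬(a ∧ ¬a) = 1 − 0.30 = 0.70
(The value 0.70 < 1 shows this instance is not satisfied; not a Ł∞-tautology — its value is 1 − min(a, 1−a).)

0.70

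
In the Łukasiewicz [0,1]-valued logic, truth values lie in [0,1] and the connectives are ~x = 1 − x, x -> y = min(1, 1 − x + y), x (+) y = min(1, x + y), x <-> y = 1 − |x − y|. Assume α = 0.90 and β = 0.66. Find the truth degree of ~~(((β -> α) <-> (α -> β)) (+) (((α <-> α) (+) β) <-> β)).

1.00

β -> α = min(1, 1 − 0.66 + 0.90) = min(1, 1.24) = 1.00
α -> β = min(1, 1 − 0.90 + 0.66) = min(1, 0.76) = 0.76
(β -> α) <-> (α -> β) = 1 − |1.00 − 0.76| = 1 − 0.24 = 0.76
α <-> α = 1 − |0.90 − 0.90| = 1 − 0.00 = 1.00
(α <-> α) (+) β = min(1, 1.00 + 0.66) = min(1, 1.66) = 1.00
((α <-> α) (+) β) <-> β = 1 − |1.00 − 0.66| = 1 − 0.34 = 0.66
((β -> α) <-> (α -> β)) (+) (((α <-> α) (+) β) <-> β) = min(1, 0.76 + 0.66) = min(1, 1.42) = 1.00
~(((β -> α) <-> (α -> β)) (+) (((α <-> α) (+) β) <-> β)) = 1 − 1.00 = 0.00
~~(((β -> α) <-> (α -> β)) (+) (((α <-> α) (+) β) <-> β)) = 1 − 0.00 = 1.00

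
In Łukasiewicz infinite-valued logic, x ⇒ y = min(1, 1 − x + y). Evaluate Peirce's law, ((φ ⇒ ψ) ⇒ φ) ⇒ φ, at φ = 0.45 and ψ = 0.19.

φ ⇒ ψ = min(1, 1 − 0.45 + 0.19) = min(1, 0.74) = 0.74
(φ ⇒ ψ) ⇒ φ = min(1, 1 − 0.74 + 0.45) = min(1, 0.71) = 0.71
((φ ⇒ ψ) ⇒ φ) ⇒ φ = min(1, 1 − 0.71 + 0.45) = min(1, 0.74) = 0.74
(The value 0.74 < 1 shows this instance is not satisfied; not a Ł∞-tautology in general.)

0.74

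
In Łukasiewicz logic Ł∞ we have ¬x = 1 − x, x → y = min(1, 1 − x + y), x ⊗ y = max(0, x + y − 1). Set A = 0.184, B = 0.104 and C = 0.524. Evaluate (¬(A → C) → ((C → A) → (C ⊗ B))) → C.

0.524

A → C = min(1, 1 − 0.184 + 0.524) = min(1, 1.340) = 1.000
¬(A → C) = 1 − 1.000 = 0.000
C → A = min(1, 1 − 0.524 + 0.184) = min(1, 0.660) = 0.660
C ⊗ B = max(0, 0.524 + 0.104 − 1) = max(0, -0.372) = 0.000
(C → A) → (C ⊗ B) = min(1, 1 − 0.660 + 0.000) = min(1, 0.340) = 0.340
¬(A → C) → ((C → A) → (C ⊗ B)) = min(1, 1 − 0.000 + 0.340) = min(1, 1.340) = 1.000
(¬(A → C) → ((C → A) → (C ⊗ B))) → C = min(1, 1 − 1.000 + 0.524) = min(1, 0.524) = 0.524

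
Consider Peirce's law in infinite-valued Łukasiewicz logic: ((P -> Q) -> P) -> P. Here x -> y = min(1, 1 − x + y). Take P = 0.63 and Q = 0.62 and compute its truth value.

0.99

P -> Q = min(1, 1 − 0.63 + 0.62) = min(1, 0.99) = 0.99
(P -> Q) -> P = min(1, 1 − 0.99 + 0.63) = min(1, 0.64) = 0.64
((P -> Q) -> P) -> P = min(1, 1 − 0.64 + 0.63) = min(1, 0.99) = 0.99
(The value 0.99 < 1 shows this instance is not satisfied; not a Ł∞-tautology in general.)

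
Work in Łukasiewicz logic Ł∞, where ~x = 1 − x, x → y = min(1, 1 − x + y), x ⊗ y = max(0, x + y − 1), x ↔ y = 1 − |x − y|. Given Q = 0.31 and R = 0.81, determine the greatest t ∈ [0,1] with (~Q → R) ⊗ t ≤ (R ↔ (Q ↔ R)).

0.69

~Q = 1 − 0.31 = 0.69
~Q → R = min(1, 1 − 0.69 + 0.81) = min(1, 1.12) = 1.00
So the left factor is ~Q → R = 1.00.
Q ↔ R = 1 − |0.31 − 0.81| = 1 − 0.50 = 0.50
R ↔ (Q ↔ R) = 1 − |0.81 − 0.50| = 1 − 0.31 = 0.69
So the right-hand bound is R ↔ (Q ↔ R) = 0.69.
The residuum of the Łukasiewicz t-norm gives the supremum: min(1, 1 − 1.00 + 0.69).
1 − 1.00 + 0.69 = 0.69, so t = min(1, 0.69) = 0.69.
Check: 1.00 ⊗ 0.69 = max(0, 0.69) = 0.69 ≤ 0.69.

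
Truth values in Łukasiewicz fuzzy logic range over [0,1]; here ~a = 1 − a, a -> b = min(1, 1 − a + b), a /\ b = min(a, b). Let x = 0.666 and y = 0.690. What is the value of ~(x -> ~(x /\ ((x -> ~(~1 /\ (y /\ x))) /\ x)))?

~1 = 1 − 1.000 = 0.000
y /\ x = min(0.690, 0.666) = 0.666
~1 /\ (y /\ x) = min(0.000, 0.666) = 0.000
~(~1 /\ (y /\ x)) = 1 − 0.000 = 1.000
x -> ~(~1 /\ (y /\ x)) = min(1, 1 − 0.666 + 1.000) = min(1, 1.334) = 1.000
(x -> ~(~1 /\ (y /\ x))) /\ x = min(1.000, 0.666) = 0.666
x /\ ((x -> ~(~1 /\ (y /\ x))) /\ x) = min(0.666, 0.666) = 0.666
~(x /\ ((x -> ~(~1 /\ (y /\ x))) /\ x)) = 1 − 0.666 = 0.334
x -> ~(x /\ ((x -> ~(~1 /\ (y /\ x))) /\ x)) = min(1, 1 − 0.666 + 0.334) = min(1, 0.668) = 0.668
~(x -> ~(x /\ ((x -> ~(~1 /\ (y /\ x))) /\ x))) = 1 − 0.668 = 0.332

0.332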